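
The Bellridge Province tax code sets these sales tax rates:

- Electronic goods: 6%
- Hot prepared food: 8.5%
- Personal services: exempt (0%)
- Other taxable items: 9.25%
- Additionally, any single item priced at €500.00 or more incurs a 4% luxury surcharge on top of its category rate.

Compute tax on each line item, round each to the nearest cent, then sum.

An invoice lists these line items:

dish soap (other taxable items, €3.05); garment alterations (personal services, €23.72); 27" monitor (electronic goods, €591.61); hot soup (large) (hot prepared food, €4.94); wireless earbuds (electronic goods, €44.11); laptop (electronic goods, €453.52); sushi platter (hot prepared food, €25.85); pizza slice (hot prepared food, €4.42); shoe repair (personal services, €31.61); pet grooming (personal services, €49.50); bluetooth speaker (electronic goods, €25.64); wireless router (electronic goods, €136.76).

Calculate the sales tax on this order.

Dish soap €3.05: other taxable items → 9.25% → €0.28
Garment alterations €23.72: personal services → 0% → €0.00
27" monitor €591.61: electronic goods → 6% + 4% surcharge = 10% → €59.16
Hot soup (large) €4.94: hot prepared food → 8.5% → €0.42
Wireless earbuds €44.11: electronic goods → 6% → €2.65
Laptop €453.52: electronic goods → 6% → €27.21
Sushi platter €25.85: hot prepared food → 8.5% → €2.20
Pizza slice €4.42: hot prepared food → 8.5% → €0.38
Shoe repair €31.61: personal services → 0% → €0.00
Pet grooming €49.50: personal services → 0% → €0.00
Bluetooth speaker €25.64: electronic goods → 6% → €1.54
Wireless router €136.76: electronic goods → 6% → €8.21
Total tax = €0.28 + €59.16 + €0.42 + €2.65 + €27.21 + €2.20 + €0.38 + €1.54 + €8.21 = €102.05

€102.05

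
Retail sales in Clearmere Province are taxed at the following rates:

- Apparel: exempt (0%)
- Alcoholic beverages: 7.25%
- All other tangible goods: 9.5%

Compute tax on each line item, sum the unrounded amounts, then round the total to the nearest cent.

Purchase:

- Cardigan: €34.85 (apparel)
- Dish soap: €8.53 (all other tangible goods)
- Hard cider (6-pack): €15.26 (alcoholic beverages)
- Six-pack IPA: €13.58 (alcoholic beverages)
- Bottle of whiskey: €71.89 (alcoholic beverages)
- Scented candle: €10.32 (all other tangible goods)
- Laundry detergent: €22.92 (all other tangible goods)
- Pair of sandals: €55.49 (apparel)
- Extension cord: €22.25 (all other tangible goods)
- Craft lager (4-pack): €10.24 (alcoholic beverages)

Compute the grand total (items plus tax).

Cardigan €34.85: apparel → 0% → €0.00
Dish soap €8.53: all other tangible goods → 9.5% → €0.81035
Hard cider (6-pack) €15.26: alcoholic beverages → 7.25% → €1.10635
Six-pack IPA €13.58: alcoholic beverages → 7.25% → €0.98455
Bottle of whiskey €71.89: alcoholic beverages → 7.25% → €5.212025
Scented candle €10.32: all other tangible goods → 9.5% → €0.9804
Laundry detergent €22.92: all other tangible goods → 9.5% → €2.1774
Pair of sandals €55.49: apparel → 0% → €0.00
Extension cord €22.25: all other tangible goods → 9.5% → €2.11375
Craft lager (4-pack) €10.24: alcoholic beverages → 7.25% → €0.7424
Subtotal = €265.33; unrounded tax = €14.127225 → €14.13; total due = €279.46

€279.46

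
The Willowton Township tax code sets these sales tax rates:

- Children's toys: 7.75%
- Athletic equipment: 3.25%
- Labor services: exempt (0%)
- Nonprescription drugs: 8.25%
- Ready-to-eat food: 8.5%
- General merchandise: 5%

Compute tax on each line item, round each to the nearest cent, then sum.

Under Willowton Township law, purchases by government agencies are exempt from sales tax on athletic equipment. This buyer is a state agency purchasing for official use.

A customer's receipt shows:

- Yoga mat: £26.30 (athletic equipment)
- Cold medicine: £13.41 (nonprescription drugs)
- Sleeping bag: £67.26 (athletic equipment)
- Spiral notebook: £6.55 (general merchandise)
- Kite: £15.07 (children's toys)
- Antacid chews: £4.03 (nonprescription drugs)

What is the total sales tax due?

£2.94

Yoga mat £26.30: athletic equipment, buyer-exempt → 0% → £0.00
Cold medicine £13.41: nonprescription drugs → 8.25% → £1.11
Sleeping bag £67.26: athletic equipment, buyer-exempt → 0% → £0.00
Spiral notebook £6.55: general merchandise → 5% → £0.33
Kite £15.07: children's toys → 7.75% → £1.17
Antacid chews £4.03: nonprescription drugs → 8.25% → £0.33
Total tax = £1.11 + £0.33 + £1.17 + £0.33 = £2.94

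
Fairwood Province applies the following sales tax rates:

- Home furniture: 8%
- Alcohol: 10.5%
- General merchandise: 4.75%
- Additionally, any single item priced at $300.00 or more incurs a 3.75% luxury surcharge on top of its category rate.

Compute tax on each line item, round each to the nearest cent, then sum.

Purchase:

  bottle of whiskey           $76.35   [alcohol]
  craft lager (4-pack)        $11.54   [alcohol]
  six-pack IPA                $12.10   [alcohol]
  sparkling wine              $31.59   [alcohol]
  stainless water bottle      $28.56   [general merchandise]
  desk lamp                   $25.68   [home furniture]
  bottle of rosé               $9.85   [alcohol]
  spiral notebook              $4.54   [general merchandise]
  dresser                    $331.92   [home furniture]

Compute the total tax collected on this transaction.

Bottle of whiskey $76.35: alcohol → 10.5% → $8.02
Craft lager (4-pack) $11.54: alcohol → 10.5% → $1.21
Six-pack IPA $12.10: alcohol → 10.5% → $1.27
Sparkling wine $31.59: alcohol → 10.5% → $3.32
Stainless water bottle $28.56: general merchandise → 4.75% → $1.36
Desk lamp $25.68: home furniture → 8% → $2.05
Bottle of rosé $9.85: alcohol → 10.5% → $1.03
Spiral notebook $4.54: general merchandise → 4.75% → $0.22
Dresser $331.92: home furniture → 8% + 3.75% surcharge = 11.75% → $39.00
Total tax = $8.02 + $1.21 + $1.27 + $3.32 + $1.36 + $2.05 + $1.03 + $0.22 + $39.00 = $57.48

$57.48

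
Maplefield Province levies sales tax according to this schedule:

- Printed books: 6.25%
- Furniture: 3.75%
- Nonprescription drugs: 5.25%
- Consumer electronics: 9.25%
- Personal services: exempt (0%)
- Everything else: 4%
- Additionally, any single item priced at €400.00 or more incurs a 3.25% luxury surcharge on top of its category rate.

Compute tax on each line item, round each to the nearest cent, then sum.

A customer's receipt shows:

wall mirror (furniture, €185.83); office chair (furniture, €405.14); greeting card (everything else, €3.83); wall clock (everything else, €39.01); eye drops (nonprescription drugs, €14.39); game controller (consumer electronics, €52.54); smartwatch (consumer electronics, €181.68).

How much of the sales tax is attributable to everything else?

Greeting card €3.83: everything else → 4% → €0.15
Wall clock €39.01: everything else → 4% → €1.56
Tax on everything else = €0.15 + €1.56 = €1.71

€1.71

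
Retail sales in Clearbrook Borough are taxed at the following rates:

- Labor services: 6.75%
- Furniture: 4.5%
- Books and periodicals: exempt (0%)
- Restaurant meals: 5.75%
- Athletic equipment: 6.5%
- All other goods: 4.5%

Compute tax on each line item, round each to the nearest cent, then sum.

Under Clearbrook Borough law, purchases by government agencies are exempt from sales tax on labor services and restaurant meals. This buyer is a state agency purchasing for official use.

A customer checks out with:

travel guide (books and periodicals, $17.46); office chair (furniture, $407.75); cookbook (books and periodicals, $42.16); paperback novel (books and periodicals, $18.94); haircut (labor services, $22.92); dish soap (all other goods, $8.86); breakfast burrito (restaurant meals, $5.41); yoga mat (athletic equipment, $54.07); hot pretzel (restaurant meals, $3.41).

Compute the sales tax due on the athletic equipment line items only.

Yoga mat $54.07: athletic equipment → 6.5% → $3.51
Tax on athletic equipment = $3.51

$3.51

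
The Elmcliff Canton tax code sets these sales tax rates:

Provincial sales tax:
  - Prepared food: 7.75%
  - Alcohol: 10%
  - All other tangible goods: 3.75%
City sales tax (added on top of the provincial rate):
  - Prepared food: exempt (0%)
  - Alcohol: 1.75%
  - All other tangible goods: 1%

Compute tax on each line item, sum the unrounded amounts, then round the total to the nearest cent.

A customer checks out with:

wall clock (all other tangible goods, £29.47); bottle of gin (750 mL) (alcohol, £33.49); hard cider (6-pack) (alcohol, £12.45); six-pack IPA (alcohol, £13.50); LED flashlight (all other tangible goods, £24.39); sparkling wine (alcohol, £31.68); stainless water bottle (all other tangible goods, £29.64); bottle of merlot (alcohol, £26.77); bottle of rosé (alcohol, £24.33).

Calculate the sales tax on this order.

Wall clock £29.47: all other tangible goods → 3.75% + 1% city = 4.75% → £1.399825
Bottle of gin (750 mL) £33.49: alcohol → 10% + 1.75% city = 11.75% → £3.935075
Hard cider (6-pack) £12.45: alcohol → 10% + 1.75% city = 11.75% → £1.462875
Six-pack IPA £13.50: alcohol → 10% + 1.75% city = 11.75% → £1.58625
LED flashlight £24.39: all other tangible goods → 3.75% + 1% city = 4.75% → £1.158525
Sparkling wine £31.68: alcohol → 10% + 1.75% city = 11.75% → £3.7224
Stainless water bottle £29.64: all other tangible goods → 3.75% + 1% city = 4.75% → £1.4079
Bottle of merlot £26.77: alcohol → 10% + 1.75% city = 11.75% → £3.145475
Bottle of rosé £24.33: alcohol → 10% + 1.75% city = 11.75% → £2.858775
Unrounded tax sum = £20.6771 → £20.68

£20.68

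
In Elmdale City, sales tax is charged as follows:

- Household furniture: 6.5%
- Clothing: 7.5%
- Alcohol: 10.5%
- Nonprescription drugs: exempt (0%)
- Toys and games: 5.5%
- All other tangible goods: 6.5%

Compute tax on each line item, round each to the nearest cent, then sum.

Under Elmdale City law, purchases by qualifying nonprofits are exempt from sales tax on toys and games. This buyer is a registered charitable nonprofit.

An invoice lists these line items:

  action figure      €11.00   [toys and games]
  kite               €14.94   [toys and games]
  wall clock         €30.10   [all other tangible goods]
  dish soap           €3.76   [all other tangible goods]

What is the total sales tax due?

Action figure €11.00: toys and games, buyer-exempt → 0% → €0.00
Kite €14.94: toys and games, buyer-exempt → 0% → €0.00
Wall clock €30.10: all other tangible goods → 6.5% → €1.96
Dish soap €3.76: all other tangible goods → 6.5% → €0.24
Total tax = €1.96 + €0.24 = €2.20

€2.20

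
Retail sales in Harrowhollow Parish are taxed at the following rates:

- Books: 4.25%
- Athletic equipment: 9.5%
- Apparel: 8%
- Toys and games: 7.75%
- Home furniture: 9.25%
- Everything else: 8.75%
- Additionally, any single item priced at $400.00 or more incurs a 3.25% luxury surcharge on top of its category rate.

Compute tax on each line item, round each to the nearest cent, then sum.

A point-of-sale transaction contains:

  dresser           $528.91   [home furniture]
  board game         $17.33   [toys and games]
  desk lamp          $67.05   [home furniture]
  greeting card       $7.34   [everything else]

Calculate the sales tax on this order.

$74.29

Dresser $528.91: home furniture → 9.25% + 3.25% surcharge = 12.5% → $66.11
Board game $17.33: toys and games → 7.75% → $1.34
Desk lamp $67.05: home furniture → 9.25% → $6.20
Greeting card $7.34: everything else → 8.75% → $0.64
Total tax = $66.11 + $1.34 + $6.20 + $0.64 = $74.29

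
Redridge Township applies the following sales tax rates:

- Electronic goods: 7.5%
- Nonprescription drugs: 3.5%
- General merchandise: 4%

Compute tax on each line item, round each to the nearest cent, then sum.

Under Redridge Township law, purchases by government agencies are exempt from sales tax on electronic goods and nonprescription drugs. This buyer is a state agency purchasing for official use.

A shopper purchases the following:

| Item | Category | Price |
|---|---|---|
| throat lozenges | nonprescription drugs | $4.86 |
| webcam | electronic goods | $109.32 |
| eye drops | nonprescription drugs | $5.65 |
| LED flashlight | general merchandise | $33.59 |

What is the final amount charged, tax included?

$154.76

Throat lozenges $4.86: nonprescription drugs, buyer-exempt → 0% → $0.00
Webcam $109.32: electronic goods, buyer-exempt → 0% → $0.00
Eye drops $5.65: nonprescription drugs, buyer-exempt → 0% → $0.00
LED flashlight $33.59: general merchandise → 4% → $1.34
Subtotal = $153.42; tax = $1.34; total due = $154.76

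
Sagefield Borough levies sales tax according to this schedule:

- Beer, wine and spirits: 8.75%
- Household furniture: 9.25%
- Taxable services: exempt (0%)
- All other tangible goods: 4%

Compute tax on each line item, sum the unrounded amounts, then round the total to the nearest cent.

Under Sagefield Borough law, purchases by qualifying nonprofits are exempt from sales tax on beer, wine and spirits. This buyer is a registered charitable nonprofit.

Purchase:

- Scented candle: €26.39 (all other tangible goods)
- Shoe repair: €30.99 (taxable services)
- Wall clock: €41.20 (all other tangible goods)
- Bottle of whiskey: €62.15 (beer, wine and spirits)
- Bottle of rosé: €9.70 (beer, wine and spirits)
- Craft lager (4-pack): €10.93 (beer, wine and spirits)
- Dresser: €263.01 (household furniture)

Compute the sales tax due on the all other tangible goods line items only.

Scented candle €26.39: all other tangible goods → 4% → €1.0556
Wall clock €41.20: all other tangible goods → 4% → €1.648
Tax on all other tangible goods: unrounded sum = €2.7036 → €2.70

€2.70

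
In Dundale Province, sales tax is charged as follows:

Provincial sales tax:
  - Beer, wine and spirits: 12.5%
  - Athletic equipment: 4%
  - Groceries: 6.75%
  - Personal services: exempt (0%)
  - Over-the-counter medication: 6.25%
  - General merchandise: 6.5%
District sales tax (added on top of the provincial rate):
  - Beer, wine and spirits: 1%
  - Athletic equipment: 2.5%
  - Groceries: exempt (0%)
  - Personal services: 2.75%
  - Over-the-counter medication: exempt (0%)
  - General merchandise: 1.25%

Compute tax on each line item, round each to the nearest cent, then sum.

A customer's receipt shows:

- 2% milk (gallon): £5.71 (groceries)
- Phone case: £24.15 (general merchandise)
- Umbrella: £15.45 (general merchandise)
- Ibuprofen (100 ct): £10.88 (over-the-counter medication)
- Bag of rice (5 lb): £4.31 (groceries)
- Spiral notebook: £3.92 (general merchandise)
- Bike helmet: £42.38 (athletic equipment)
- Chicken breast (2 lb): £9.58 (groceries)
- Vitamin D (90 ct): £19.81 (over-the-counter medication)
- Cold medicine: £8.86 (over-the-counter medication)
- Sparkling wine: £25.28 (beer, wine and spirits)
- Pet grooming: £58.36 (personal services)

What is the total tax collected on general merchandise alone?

Phone case £24.15: general merchandise → 6.5% + 1.25% district = 7.75% → £1.87
Umbrella £15.45: general merchandise → 6.5% + 1.25% district = 7.75% → £1.20
Spiral notebook £3.92: general merchandise → 6.5% + 1.25% district = 7.75% → £0.30
Tax on general merchandise = £1.87 + £1.20 + £0.30 = £3.37

£3.37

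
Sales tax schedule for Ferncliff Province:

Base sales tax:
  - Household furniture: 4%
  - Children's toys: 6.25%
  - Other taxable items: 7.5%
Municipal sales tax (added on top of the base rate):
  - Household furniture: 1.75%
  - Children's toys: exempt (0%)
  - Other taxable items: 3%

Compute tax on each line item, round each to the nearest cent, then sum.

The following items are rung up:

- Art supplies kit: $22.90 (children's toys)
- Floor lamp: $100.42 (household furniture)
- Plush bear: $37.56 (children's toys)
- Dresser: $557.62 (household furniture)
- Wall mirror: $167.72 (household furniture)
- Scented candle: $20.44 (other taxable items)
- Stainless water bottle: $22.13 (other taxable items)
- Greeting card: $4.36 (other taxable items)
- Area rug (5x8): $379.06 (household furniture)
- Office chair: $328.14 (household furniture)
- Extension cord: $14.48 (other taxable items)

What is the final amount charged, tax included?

Art supplies kit $22.90: children's toys → 6.25% + 0% municipal = 6.25% → $1.43
Floor lamp $100.42: household furniture → 4% + 1.75% municipal = 5.75% → $5.77
Plush bear $37.56: children's toys → 6.25% + 0% municipal = 6.25% → $2.35
Dresser $557.62: household furniture → 4% + 1.75% municipal = 5.75% → $32.06
Wall mirror $167.72: household furniture → 4% + 1.75% municipal = 5.75% → $9.64
Scented candle $20.44: other taxable items → 7.5% + 3% municipal = 10.5% → $2.15
Stainless water bottle $22.13: other taxable items → 7.5% + 3% municipal = 10.5% → $2.32
Greeting card $4.36: other taxable items → 7.5% + 3% municipal = 10.5% → $0.46
Area rug (5x8) $379.06: household furniture → 4% + 1.75% municipal = 5.75% → $21.80
Office chair $328.14: household furniture → 4% + 1.75% municipal = 5.75% → $18.87
Extension cord $14.48: other taxable items → 7.5% + 3% municipal = 10.5% → $1.52
Subtotal = $1654.83; tax = $98.37; total due = $1753.20

$1753.20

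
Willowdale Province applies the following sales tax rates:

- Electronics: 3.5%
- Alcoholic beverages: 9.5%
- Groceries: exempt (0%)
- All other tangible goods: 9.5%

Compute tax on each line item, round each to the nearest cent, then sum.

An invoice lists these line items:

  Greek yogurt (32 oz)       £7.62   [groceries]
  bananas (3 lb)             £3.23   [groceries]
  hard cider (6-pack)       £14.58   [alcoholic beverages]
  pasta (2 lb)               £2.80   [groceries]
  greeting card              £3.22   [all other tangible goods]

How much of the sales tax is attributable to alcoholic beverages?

£1.39

Hard cider (6-pack) £14.58: alcoholic beverages → 9.5% → £1.39
Tax on alcoholic beverages = £1.39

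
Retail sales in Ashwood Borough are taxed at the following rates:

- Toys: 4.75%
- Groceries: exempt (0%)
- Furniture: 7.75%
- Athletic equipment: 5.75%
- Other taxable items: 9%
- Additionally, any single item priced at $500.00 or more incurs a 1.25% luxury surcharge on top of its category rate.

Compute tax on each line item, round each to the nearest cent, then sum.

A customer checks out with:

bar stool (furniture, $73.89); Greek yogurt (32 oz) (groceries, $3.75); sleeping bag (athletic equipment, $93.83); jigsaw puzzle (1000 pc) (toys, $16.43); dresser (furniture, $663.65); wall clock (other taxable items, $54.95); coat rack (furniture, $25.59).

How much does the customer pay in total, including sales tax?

$1010.66

Bar stool $73.89: furniture → 7.75% → $5.73
Greek yogurt (32 oz) $3.75: groceries → 0% → $0.00
Sleeping bag $93.83: athletic equipment → 5.75% → $5.40
Jigsaw puzzle (1000 pc) $16.43: toys → 4.75% → $0.78
Dresser $663.65: furniture → 7.75% + 1.25% surcharge = 9% → $59.73
Wall clock $54.95: other taxable items → 9% → $4.95
Coat rack $25.59: furniture → 7.75% → $1.98
Subtotal = $932.09; tax = $78.57; total due = $1010.66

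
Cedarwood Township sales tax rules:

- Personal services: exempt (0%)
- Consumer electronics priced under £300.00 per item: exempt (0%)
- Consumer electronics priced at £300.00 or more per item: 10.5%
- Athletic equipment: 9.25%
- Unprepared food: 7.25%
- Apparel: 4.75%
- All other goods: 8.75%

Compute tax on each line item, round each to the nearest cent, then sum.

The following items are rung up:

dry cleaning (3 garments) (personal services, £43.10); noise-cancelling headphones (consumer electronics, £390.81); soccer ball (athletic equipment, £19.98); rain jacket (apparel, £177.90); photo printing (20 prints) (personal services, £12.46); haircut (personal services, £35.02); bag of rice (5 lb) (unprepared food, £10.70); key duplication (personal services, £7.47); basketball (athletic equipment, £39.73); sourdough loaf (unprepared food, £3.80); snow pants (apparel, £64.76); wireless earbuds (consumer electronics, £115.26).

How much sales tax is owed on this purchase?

£59.16

Dry cleaning (3 garments) £43.10: personal services → 0% → £0.00
Noise-cancelling headphones £390.81: consumer electronics, £300.00 or more → 10.5% → £41.04
Soccer ball £19.98: athletic equipment → 9.25% → £1.85
Rain jacket £177.90: apparel → 4.75% → £8.45
Photo printing (20 prints) £12.46: personal services → 0% → £0.00
Haircut £35.02: personal services → 0% → £0.00
Bag of rice (5 lb) £10.70: unprepared food → 7.25% → £0.78
Key duplication £7.47: personal services → 0% → £0.00
Basketball £39.73: athletic equipment → 9.25% → £3.68
Sourdough loaf £3.80: unprepared food → 7.25% → £0.28
Snow pants £64.76: apparel → 4.75% → £3.08
Wireless earbuds £115.26: consumer electronics, under £300.00 → 0% → £0.00
Total tax = £41.04 + £1.85 + £8.45 + £0.78 + £3.68 + £0.28 + £3.08 = £59.16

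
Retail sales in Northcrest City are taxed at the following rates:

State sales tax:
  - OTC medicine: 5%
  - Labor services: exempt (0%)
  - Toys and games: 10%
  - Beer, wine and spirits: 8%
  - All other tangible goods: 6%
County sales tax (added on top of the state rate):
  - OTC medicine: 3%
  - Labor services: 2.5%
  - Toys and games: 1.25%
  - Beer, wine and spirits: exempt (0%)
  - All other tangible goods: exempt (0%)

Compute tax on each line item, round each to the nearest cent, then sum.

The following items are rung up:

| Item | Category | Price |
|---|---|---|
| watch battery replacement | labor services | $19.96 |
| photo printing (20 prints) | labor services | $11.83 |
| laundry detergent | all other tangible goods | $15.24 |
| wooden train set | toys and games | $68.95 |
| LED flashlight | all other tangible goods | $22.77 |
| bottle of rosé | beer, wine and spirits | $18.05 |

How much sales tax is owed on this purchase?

Watch battery replacement $19.96: labor services → 0% + 2.5% county = 2.5% → $0.50
Photo printing (20 prints) $11.83: labor services → 0% + 2.5% county = 2.5% → $0.30
Laundry detergent $15.24: all other tangible goods → 6% + 0% county = 6% → $0.91
Wooden train set $68.95: toys and games → 10% + 1.25% county = 11.25% → $7.76
LED flashlight $22.77: all other tangible goods → 6% + 0% county = 6% → $1.37
Bottle of rosé $18.05: beer, wine and spirits → 8% + 0% county = 8% → $1.44
Total tax = $0.50 + $0.30 + $0.91 + $7.76 + $1.37 + $1.44 = $12.28

$12.28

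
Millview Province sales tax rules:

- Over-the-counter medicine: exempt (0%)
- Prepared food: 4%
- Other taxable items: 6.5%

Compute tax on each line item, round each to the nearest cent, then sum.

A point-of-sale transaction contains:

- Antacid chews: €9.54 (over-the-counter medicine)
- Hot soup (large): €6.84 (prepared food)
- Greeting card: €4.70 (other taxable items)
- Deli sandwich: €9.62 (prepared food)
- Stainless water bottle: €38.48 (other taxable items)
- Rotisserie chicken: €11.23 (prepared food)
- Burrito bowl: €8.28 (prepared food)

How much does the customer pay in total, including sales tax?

€92.93

Antacid chews €9.54: over-the-counter medicine → 0% → €0.00
Hot soup (large) €6.84: prepared food → 4% → €0.27
Greeting card €4.70: other taxable items → 6.5% → €0.31
Deli sandwich €9.62: prepared food → 4% → €0.38
Stainless water bottle €38.48: other taxable items → 6.5% → €2.50
Rotisserie chicken €11.23: prepared food → 4% → €0.45
Burrito bowl €8.28: prepared food → 4% → €0.33
Subtotal = €88.69; tax = €4.24; total due = €92.93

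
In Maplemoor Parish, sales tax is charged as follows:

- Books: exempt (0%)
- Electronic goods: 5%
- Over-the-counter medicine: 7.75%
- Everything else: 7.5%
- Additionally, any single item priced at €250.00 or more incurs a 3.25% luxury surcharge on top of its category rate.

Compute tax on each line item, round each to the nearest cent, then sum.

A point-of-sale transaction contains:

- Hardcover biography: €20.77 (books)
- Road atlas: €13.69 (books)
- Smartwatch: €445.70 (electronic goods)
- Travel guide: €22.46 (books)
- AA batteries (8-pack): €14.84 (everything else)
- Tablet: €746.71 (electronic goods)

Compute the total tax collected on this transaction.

Hardcover biography €20.77: books → 0% → €0.00
Road atlas €13.69: books → 0% → €0.00
Smartwatch €445.70: electronic goods → 5% + 3.25% surcharge = 8.25% → €36.77
Travel guide €22.46: books → 0% → €0.00
AA batteries (8-pack) €14.84: everything else → 7.5% → €1.11
Tablet €746.71: electronic goods → 5% + 3.25% surcharge = 8.25% → €61.60
Total tax = €36.77 + €1.11 + €61.60 = €99.48

€99.48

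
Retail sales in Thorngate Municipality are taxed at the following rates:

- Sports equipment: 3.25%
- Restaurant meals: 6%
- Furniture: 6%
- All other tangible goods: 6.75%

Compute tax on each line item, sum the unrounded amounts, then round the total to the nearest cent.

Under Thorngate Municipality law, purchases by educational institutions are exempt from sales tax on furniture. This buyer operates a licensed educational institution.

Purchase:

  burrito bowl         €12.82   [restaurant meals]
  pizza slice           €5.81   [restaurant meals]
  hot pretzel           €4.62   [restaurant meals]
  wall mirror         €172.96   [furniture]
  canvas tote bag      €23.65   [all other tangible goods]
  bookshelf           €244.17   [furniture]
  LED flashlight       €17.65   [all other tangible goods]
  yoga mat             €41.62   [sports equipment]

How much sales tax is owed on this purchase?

€5.54

Burrito bowl €12.82: restaurant meals → 6% → €0.7692
Pizza slice €5.81: restaurant meals → 6% → €0.3486
Hot pretzel €4.62: restaurant meals → 6% → €0.2772
Wall mirror €172.96: furniture, buyer-exempt → 0% → €0.00
Canvas tote bag €23.65: all other tangible goods → 6.75% → €1.596375
Bookshelf €244.17: furniture, buyer-exempt → 0% → €0.00
LED flashlight €17.65: all other tangible goods → 6.75% → €1.191375
Yoga mat €41.62: sports equipment → 3.25% → €1.35265
Unrounded tax sum = €5.5354 → €5.54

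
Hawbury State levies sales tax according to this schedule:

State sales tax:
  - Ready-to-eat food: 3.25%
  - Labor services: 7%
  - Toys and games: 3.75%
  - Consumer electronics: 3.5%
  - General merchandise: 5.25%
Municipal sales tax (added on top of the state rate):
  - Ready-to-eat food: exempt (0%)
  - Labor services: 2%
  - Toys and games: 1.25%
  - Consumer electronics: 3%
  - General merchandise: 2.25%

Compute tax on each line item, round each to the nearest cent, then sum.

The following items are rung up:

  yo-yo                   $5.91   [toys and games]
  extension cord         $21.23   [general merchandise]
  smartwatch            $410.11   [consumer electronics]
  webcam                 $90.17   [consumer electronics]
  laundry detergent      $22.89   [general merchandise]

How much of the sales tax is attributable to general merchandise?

Extension cord $21.23: general merchandise → 5.25% + 2.25% municipal = 7.5% → $1.59
Laundry detergent $22.89: general merchandise → 5.25% + 2.25% municipal = 7.5% → $1.72
Tax on general merchandise = $1.59 + $1.72 = $3.31

$3.31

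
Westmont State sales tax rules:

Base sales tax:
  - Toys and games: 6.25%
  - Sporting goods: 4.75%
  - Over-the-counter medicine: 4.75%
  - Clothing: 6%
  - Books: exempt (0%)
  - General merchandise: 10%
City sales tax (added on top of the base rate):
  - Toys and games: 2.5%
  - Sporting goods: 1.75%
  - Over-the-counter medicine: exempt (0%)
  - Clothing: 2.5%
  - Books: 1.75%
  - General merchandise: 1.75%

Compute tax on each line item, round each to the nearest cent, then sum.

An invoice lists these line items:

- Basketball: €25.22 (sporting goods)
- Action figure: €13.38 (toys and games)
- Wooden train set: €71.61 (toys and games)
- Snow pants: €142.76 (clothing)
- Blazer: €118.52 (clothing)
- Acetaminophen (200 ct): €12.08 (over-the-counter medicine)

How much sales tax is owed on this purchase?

Basketball €25.22: sporting goods → 4.75% + 1.75% city = 6.5% → €1.64
Action figure €13.38: toys and games → 6.25% + 2.5% city = 8.75% → €1.17
Wooden train set €71.61: toys and games → 6.25% + 2.5% city = 8.75% → €6.27
Snow pants €142.76: clothing → 6% + 2.5% city = 8.5% → €12.13
Blazer €118.52: clothing → 6% + 2.5% city = 8.5% → €10.07
Acetaminophen (200 ct) €12.08: over-the-counter medicine → 4.75% + 0% city = 4.75% → €0.57
Total tax = €1.64 + €1.17 + €6.27 + €12.13 + €10.07 + €0.57 = €31.85

€31.85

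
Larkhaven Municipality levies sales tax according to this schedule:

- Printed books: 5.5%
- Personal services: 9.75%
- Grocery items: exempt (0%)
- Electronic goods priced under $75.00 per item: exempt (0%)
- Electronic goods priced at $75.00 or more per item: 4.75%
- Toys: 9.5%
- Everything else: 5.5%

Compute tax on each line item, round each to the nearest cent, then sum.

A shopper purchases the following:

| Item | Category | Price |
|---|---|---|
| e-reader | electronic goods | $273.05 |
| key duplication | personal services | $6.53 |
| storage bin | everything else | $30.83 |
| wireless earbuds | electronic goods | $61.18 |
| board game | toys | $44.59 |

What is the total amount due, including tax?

$435.73

E-reader $273.05: electronic goods, $75.00 or more → 4.75% → $12.97
Key duplication $6.53: personal services → 9.75% → $0.64
Storage bin $30.83: everything else → 5.5% → $1.70
Wireless earbuds $61.18: electronic goods, under $75.00 → 0% → $0.00
Board game $44.59: toys → 9.5% → $4.24
Subtotal = $416.18; tax = $19.55; total due = $435.73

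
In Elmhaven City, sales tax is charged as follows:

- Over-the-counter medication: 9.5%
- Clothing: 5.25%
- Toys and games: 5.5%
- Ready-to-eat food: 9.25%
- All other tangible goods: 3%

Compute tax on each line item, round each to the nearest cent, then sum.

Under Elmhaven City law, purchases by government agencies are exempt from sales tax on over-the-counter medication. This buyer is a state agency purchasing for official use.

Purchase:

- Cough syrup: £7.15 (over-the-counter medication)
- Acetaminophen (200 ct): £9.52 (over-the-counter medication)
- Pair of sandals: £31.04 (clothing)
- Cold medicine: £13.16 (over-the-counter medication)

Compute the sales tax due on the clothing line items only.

Pair of sandals £31.04: clothing → 5.25% → £1.63
Tax on clothing = £1.63

£1.63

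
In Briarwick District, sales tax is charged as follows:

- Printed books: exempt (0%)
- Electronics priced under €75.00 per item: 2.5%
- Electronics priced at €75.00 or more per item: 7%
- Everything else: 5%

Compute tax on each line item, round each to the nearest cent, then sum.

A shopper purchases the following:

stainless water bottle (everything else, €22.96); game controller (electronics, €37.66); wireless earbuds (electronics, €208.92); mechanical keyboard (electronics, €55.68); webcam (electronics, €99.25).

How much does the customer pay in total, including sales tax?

Stainless water bottle €22.96: everything else → 5% → €1.15
Game controller €37.66: electronics, under €75.00 → 2.5% → €0.94
Wireless earbuds €208.92: electronics, €75.00 or more → 7% → €14.62
Mechanical keyboard €55.68: electronics, under €75.00 → 2.5% → €1.39
Webcam €99.25: electronics, €75.00 or more → 7% → €6.95
Subtotal = €424.47; tax = €25.05; total due = €449.52

€449.52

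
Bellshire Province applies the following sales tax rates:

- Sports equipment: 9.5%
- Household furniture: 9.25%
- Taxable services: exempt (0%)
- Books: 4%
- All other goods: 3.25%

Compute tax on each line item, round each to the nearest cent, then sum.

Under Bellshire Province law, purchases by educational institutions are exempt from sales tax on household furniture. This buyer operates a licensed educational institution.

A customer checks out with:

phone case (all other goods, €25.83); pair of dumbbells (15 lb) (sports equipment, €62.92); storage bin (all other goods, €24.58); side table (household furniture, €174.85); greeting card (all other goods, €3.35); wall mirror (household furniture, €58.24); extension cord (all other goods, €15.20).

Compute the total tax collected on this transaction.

€8.22

Phone case €25.83: all other goods → 3.25% → €0.84
Pair of dumbbells (15 lb) €62.92: sports equipment → 9.5% → €5.98
Storage bin €24.58: all other goods → 3.25% → €0.80
Side table €174.85: household furniture, buyer-exempt → 0% → €0.00
Greeting card €3.35: all other goods → 3.25% → €0.11
Wall mirror €58.24: household furniture, buyer-exempt → 0% → €0.00
Extension cord €15.20: all other goods → 3.25% → €0.49
Total tax = €0.84 + €5.98 + €0.80 + €0.11 + €0.49 = €8.22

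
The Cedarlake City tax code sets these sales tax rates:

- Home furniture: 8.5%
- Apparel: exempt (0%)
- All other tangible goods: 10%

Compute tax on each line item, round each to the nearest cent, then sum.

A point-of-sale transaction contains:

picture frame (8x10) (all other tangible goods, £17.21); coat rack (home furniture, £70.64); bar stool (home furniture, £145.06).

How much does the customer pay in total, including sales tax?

Picture frame (8x10) £17.21: all other tangible goods → 10% → £1.72
Coat rack £70.64: home furniture → 8.5% → £6.00
Bar stool £145.06: home furniture → 8.5% → £12.33
Subtotal = £232.91; tax = £20.05; total due = £252.96

£252.96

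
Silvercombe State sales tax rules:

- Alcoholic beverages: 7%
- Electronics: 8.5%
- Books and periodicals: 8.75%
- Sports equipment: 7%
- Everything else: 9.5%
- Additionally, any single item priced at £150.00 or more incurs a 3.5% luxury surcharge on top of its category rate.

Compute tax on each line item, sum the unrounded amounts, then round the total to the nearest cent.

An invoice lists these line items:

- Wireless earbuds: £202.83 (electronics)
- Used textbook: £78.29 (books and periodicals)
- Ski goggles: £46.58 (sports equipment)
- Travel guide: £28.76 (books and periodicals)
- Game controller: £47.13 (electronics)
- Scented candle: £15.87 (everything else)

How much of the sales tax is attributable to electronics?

Wireless earbuds £202.83: electronics → 8.5% + 3.5% surcharge = 12% → £24.3396
Game controller £47.13: electronics → 8.5% → £4.00605
Tax on electronics: unrounded sum = £28.34565 → £28.35

£28.35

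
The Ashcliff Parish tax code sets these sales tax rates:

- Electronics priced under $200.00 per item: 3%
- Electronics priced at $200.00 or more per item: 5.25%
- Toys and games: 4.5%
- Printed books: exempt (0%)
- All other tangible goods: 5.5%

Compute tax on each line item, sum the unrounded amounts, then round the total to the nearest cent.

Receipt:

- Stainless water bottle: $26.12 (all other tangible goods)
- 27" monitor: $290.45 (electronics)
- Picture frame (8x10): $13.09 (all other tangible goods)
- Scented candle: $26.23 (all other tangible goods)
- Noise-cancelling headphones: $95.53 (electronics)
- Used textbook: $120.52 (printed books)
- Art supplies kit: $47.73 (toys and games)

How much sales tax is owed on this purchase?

Stainless water bottle $26.12: all other tangible goods → 5.5% → $1.4366
27" monitor $290.45: electronics, $200.00 or more → 5.25% → $15.248625
Picture frame (8x10) $13.09: all other tangible goods → 5.5% → $0.71995
Scented candle $26.23: all other tangible goods → 5.5% → $1.44265
Noise-cancelling headphones $95.53: electronics, under $200.00 → 3% → $2.8659
Used textbook $120.52: printed books → 0% → $0.00
Art supplies kit $47.73: toys and games → 4.5% → $2.14785
Unrounded tax sum = $23.861575 → $23.86

$23.86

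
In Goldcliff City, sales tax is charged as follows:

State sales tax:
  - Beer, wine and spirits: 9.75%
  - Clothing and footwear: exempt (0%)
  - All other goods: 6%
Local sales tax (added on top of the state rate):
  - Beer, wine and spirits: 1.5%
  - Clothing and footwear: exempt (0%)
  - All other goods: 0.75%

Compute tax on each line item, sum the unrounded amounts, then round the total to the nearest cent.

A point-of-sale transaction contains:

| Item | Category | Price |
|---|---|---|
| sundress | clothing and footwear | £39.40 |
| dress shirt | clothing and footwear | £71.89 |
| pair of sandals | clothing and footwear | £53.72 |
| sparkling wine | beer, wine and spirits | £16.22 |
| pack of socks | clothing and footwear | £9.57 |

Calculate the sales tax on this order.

£1.82

Sundress £39.40: clothing and footwear → 0% + 0% local = 0% → £0.00
Dress shirt £71.89: clothing and footwear → 0% + 0% local = 0% → £0.00
Pair of sandals £53.72: clothing and footwear → 0% + 0% local = 0% → £0.00
Sparkling wine £16.22: beer, wine and spirits → 9.75% + 1.5% local = 11.25% → £1.82475
Pack of socks £9.57: clothing and footwear → 0% + 0% local = 0% → £0.00
Unrounded tax sum = £1.82475 → £1.82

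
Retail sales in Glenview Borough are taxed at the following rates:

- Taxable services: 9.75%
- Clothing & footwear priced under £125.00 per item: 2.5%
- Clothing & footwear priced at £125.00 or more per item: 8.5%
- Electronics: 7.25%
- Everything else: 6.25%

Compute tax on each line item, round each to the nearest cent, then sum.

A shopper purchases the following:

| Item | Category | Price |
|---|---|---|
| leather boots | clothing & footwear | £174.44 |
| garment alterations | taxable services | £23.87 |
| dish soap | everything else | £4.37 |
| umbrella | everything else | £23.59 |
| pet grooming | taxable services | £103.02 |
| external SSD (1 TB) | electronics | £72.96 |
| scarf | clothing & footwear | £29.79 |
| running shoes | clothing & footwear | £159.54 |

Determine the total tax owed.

Leather boots £174.44: clothing & footwear, £125.00 or more → 8.5% → £14.83
Garment alterations £23.87: taxable services → 9.75% → £2.33
Dish soap £4.37: everything else → 6.25% → £0.27
Umbrella £23.59: everything else → 6.25% → £1.47
Pet grooming £103.02: taxable services → 9.75% → £10.04
External SSD (1 TB) £72.96: electronics → 7.25% → £5.29
Scarf £29.79: clothing & footwear, under £125.00 → 2.5% → £0.74
Running shoes £159.54: clothing & footwear, £125.00 or more → 8.5% → £13.56
Total tax = £14.83 + £2.33 + £0.27 + £1.47 + £10.04 + £5.29 + £0.74 + £13.56 = £48.53

£48.53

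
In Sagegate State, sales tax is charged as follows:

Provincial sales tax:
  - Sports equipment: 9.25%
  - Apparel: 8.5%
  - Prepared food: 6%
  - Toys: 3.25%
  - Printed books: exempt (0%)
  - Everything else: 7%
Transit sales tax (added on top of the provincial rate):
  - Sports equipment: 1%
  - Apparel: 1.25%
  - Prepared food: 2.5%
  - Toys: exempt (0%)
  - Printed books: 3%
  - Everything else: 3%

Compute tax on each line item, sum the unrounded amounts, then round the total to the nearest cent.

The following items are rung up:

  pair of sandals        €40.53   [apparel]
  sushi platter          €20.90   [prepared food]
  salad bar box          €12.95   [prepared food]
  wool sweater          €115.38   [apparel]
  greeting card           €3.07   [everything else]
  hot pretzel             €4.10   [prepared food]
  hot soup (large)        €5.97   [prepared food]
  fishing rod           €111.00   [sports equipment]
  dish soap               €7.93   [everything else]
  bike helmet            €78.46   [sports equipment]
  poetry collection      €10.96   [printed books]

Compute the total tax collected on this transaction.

€39.78

Pair of sandals €40.53: apparel → 8.5% + 1.25% transit = 9.75% → €3.951675
Sushi platter €20.90: prepared food → 6% + 2.5% transit = 8.5% → €1.7765
Salad bar box €12.95: prepared food → 6% + 2.5% transit = 8.5% → €1.10075
Wool sweater €115.38: apparel → 8.5% + 1.25% transit = 9.75% → €11.24955
Greeting card €3.07: everything else → 7% + 3% transit = 10% → €0.307
Hot pretzel €4.10: prepared food → 6% + 2.5% transit = 8.5% → €0.3485
Hot soup (large) €5.97: prepared food → 6% + 2.5% transit = 8.5% → €0.50745
Fishing rod €111.00: sports equipment → 9.25% + 1% transit = 10.25% → €11.3775
Dish soap €7.93: everything else → 7% + 3% transit = 10% → €0.793
Bike helmet €78.46: sports equipment → 9.25% + 1% transit = 10.25% → €8.04215
Poetry collection €10.96: printed books → 0% + 3% transit = 3% → €0.3288
Unrounded tax sum = €39.782875 → €39.78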